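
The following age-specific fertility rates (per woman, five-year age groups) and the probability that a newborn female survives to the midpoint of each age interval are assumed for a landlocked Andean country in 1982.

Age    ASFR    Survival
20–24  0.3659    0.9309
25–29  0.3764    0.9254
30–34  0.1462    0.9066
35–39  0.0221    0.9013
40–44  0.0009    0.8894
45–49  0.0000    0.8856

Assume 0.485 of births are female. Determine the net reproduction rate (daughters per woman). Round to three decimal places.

2.042

Proportion female at birth = 0.485.
Per-age-group product (5 × ASFR × survival probability):
  20–24: 5 × 0.3659 × 0.9309 = 1.70308
  25–29: 5 × 0.3764 × 0.9254 = 1.74160
  30–34: 5 × 0.1462 × 0.9066 = 0.66272
  35–39: 5 × 0.0221 × 0.9013 = 0.09959
  40–44: 5 × 0.0009 × 0.8894 = 0.00400
  45–49: 5 × 0.0000 × 0.8856 = 0.00000
Sum = 4.21099
NRR = 0.485 × 4.21099 = 2.04233
NRR > 1, so each generation more than replaces itself.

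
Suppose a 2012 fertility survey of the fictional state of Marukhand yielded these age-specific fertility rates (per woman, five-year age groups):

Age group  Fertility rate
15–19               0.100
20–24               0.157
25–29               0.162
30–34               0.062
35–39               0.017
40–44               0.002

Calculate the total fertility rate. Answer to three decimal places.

2.500

Sum of ASFRs = 0.100 + 0.157 + 0.162 + 0.062 + 0.017 + 0.002 = 0.500
TFR = 5 × 0.500 = 2.5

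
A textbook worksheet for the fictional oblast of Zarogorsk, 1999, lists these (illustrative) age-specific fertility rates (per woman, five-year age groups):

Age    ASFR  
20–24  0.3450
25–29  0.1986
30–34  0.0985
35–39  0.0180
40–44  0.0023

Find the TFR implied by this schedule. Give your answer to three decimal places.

3.312

Sum of ASFRs = 0.3450 + 0.1986 + 0.0985 + 0.0180 + 0.0023 = 0.6624
TFR = 5 × 0.6624 = 3.312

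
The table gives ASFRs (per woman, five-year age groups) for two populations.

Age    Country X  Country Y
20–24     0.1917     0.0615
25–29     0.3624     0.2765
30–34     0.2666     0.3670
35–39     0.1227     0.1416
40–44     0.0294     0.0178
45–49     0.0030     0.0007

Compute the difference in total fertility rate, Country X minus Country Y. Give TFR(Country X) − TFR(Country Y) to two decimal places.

0.55

Country X:
  Sum of ASFRs = 0.1917 + 0.3624 + 0.2666 + 0.1227 + 0.0294 + 0.0030 = 0.9758
  TFR = 5 × 0.9758 = 4.879
Country Y:
  Sum of ASFRs = 0.0615 + 0.2765 + 0.3670 + 0.1416 + 0.0178 + 0.0007 = 0.8651
  TFR = 5 × 0.8651 = 4.3255
Difference = 4.879 − 4.3255 = 0.5535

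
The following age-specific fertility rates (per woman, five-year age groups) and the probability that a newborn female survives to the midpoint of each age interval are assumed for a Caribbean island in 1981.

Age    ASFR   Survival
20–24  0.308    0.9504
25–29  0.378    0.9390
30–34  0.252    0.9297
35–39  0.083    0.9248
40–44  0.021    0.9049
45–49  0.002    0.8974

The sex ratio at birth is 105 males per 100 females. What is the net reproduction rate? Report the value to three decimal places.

2.389

Proportion female at birth = 100 / (100 + 105) = 0.48780.
Each age group contributes 5 × ASFR × survival:
  20–24: 5 × 0.308 × 0.9504 = 1.46362
  25–29: 5 × 0.378 × 0.9390 = 1.77471
  30–34: 5 × 0.252 × 0.9297 = 1.17142
  35–39: 5 × 0.083 × 0.9248 = 0.38379
  40–44: 5 × 0.021 × 0.9049 = 0.09501
  45–49: 5 × 0.002 × 0.8974 = 0.00897
Sum = 4.89752
NRR = 0.48780 × 4.89752 = 2.38901
An NRR exceeding 1 indicates intrinsic growth under these rates.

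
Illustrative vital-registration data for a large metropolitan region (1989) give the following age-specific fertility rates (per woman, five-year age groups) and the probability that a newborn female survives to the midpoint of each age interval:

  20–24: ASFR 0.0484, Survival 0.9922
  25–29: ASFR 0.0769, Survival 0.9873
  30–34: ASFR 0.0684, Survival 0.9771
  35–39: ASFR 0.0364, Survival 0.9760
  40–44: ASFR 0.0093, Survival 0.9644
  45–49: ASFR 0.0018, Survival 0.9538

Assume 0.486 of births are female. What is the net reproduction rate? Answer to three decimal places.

0.576

Proportion female at birth = 0.486.
Weighting each age-specific rate by interval width and survival:
  20–24: 5 × 0.0484 × 0.9922 = 0.24011
  25–29: 5 × 0.0769 × 0.9873 = 0.37962
  30–34: 5 × 0.0684 × 0.9771 = 0.33417
  35–39: 5 × 0.0364 × 0.9760 = 0.17763
  40–44: 5 × 0.0093 × 0.9644 = 0.04484
  45–49: 5 × 0.0018 × 0.9538 = 0.00858
Sum = 1.18495
NRR = 0.486 × 1.18495 = 0.57589
NRR < 1, so the cohort does not fully replace itself.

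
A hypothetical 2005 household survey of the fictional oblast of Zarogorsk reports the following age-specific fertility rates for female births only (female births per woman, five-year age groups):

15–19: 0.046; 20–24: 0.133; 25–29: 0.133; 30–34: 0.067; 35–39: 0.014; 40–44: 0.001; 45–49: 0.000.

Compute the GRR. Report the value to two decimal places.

Sum of female ASFRs = 0.046 + 0.133 + 0.133 + 0.067 + 0.014 + 0.001 + 0.000 = 0.394
GRR = 5 × 0.394 = 1.97

1.97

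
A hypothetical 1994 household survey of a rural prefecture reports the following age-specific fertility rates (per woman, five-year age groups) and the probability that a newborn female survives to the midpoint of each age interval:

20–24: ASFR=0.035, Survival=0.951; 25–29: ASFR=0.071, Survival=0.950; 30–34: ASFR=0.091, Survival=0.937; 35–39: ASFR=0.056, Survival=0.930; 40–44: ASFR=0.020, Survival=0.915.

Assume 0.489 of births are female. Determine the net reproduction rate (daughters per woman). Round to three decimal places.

Proportion female at birth = 0.489.
Weighting each age-specific rate by interval width and survival:
  20–24: 5 × 0.035 × 0.951 = 0.16643
  25–29: 5 × 0.071 × 0.950 = 0.33725
  30–34: 5 × 0.091 × 0.937 = 0.42634
  35–39: 5 × 0.056 × 0.930 = 0.26040
  40–44: 5 × 0.020 × 0.915 = 0.09150
Sum = 1.28192
NRR = 0.489 × 1.28192 = 0.62686
NRR < 1, so the cohort does not fully replace itself.

0.627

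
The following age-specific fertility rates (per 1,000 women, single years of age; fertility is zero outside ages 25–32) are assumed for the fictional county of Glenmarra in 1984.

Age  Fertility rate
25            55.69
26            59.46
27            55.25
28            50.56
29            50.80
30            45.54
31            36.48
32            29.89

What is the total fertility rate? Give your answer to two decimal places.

0.38

Sum of ASFRs = 55.69 + 59.46 + 55.25 + 50.56 + 50.80 + 45.54 + 36.48 + 29.89 = 383.67
TFR = 383.67 / 1000 = 0.38367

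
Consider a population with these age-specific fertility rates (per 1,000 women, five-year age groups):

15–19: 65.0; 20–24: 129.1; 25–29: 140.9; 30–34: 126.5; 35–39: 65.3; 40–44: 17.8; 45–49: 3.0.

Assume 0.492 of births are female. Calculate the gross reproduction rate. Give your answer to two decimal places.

1.35

Proportion female at birth = 0.492.
Sum of ASFRs = 65.0 + 129.1 + 140.9 + 126.5 + 65.3 + 17.8 + 3.0 = 547.6
TFR = 5 × 547.6 / 1000 = 2.738
GRR = 0.492 × 2.738 = 1.34710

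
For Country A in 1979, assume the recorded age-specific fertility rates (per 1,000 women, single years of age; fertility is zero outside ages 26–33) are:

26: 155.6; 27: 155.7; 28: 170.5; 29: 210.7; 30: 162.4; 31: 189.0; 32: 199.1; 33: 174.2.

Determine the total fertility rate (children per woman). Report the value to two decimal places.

Sum of ASFRs = 155.6 + 155.7 + 170.5 + 210.7 + 162.4 + 189.0 + 199.1 + 174.2 = 1417.2
TFR = 1417.2 / 1000 = 1.4172

1.42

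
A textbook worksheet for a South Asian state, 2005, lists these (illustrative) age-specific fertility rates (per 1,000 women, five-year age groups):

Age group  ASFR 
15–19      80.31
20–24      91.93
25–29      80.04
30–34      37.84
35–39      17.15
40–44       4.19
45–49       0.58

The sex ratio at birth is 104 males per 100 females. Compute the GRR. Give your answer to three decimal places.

Proportion female at birth = 100 / (100 + 104) = 0.49020.
Sum of ASFRs = 80.31 + 91.93 + 80.04 + 37.84 + 17.15 + 4.19 + 0.58 = 312.04
TFR = 5 × 312.04 / 1000 = 1.5602
GRR = 0.49020 × 1.5602 = 0.76481

0.765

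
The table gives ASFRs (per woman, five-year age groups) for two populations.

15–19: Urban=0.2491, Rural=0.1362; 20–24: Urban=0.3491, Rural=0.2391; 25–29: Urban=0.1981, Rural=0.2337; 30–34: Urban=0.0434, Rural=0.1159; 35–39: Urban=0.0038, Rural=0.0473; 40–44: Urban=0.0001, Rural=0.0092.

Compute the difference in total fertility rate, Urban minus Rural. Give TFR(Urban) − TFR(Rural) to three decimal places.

0.311

Urban:
  Sum of ASFRs = 0.2491 + 0.3491 + 0.1981 + 0.0434 + 0.0038 + 0.0001 = 0.8436
  TFR = 5 × 0.8436 = 4.218
Rural:
  Sum of ASFRs = 0.1362 + 0.2391 + 0.2337 + 0.1159 + 0.0473 + 0.0092 = 0.7814
  TFR = 5 × 0.7814 = 3.907
Difference = 4.218 − 3.907 = 0.311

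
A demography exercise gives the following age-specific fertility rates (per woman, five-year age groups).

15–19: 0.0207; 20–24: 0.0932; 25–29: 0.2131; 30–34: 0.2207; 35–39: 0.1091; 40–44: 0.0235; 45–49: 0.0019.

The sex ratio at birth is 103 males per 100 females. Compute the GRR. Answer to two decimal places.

1.68

Proportion female at birth = 100 / (100 + 103) = 0.49261.
Sum of ASFRs = 0.0207 + 0.0932 + 0.2131 + 0.2207 + 0.1091 + 0.0235 + 0.0019 = 0.6822
TFR = 5 × 0.6822 = 3.411
GRR = 0.49261 × 3.411 = 1.68029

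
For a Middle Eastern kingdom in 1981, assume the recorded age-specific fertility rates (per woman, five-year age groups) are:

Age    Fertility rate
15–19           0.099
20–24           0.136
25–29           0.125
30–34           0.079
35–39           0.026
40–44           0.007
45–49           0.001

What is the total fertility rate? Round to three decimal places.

Sum of ASFRs = 0.099 + 0.136 + 0.125 + 0.079 + 0.026 + 0.007 + 0.001 = 0.473
TFR = 5 × 0.473 = 2.365

2.365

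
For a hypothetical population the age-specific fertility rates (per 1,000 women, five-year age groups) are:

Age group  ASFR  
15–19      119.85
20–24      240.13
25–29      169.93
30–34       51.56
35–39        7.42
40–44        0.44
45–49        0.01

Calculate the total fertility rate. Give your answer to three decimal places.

2.947

Sum of ASFRs = 119.85 + 240.13 + 169.93 + 51.56 + 7.42 + 0.44 + 0.01 = 589.34
TFR = 5 × 589.34 / 1000 = 2.9467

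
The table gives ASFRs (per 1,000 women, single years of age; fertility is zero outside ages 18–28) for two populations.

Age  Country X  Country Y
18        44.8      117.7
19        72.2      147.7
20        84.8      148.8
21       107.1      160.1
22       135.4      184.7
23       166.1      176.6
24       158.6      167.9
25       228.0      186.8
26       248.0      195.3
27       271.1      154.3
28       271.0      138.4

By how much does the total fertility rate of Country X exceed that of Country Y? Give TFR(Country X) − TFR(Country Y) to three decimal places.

0.009

Country X:
  Sum of ASFRs = 44.8 + 72.2 + 84.8 + 107.1 + 135.4 + 166.1 + 158.6 + 228.0 + 248.0 + 271.1 + 271.0 = 1787.1
  TFR = 1787.1 / 1000 = 1.7871
Country Y:
  Sum of ASFRs = 117.7 + 147.7 + 148.8 + 160.1 + 184.7 + 176.6 + 167.9 + 186.8 + 195.3 + 154.3 + 138.4 = 1778.3
  TFR = 1778.3 / 1000 = 1.7783
Difference = 1.7871 − 1.7783 = 0.0088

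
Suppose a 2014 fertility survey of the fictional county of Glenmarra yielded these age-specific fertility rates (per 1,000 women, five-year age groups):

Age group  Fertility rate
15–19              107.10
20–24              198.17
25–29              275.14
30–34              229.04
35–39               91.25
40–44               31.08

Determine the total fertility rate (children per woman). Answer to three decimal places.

Sum of ASFRs = 107.10 + 198.17 + 275.14 + 229.04 + 91.25 + 31.08 = 931.78
TFR = 5 × 931.78 / 1000 = 4.6589

4.659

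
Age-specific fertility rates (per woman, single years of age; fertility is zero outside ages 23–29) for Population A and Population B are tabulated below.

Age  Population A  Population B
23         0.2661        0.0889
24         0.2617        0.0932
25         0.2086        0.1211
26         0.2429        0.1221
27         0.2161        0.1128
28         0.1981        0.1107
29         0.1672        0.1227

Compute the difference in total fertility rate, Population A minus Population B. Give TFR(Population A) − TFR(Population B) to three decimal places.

Population A:
  Sum of ASFRs = 0.2661 + 0.2617 + 0.2086 + 0.2429 + 0.2161 + 0.1981 + 0.1672 = 1.5607
  TFR = 1.5607
Population B:
  Sum of ASFRs = 0.0889 + 0.0932 + 0.1211 + 0.1221 + 0.1128 + 0.1107 + 0.1227 = 0.7715
  TFR = 0.7715
Difference = 1.5607 − 0.7715 = 0.7892

0.789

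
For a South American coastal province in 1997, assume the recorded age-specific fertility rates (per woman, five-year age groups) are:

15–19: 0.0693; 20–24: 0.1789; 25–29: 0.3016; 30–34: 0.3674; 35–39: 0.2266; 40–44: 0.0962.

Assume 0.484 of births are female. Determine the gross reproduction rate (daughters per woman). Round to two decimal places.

Proportion female at birth = 0.484.
Sum of ASFRs = 0.0693 + 0.1789 + 0.3016 + 0.3674 + 0.2266 + 0.0962 = 1.2400
TFR = 5 × 1.2400 = 6.2
GRR = 0.484 × 6.2 = 3.00080

3.00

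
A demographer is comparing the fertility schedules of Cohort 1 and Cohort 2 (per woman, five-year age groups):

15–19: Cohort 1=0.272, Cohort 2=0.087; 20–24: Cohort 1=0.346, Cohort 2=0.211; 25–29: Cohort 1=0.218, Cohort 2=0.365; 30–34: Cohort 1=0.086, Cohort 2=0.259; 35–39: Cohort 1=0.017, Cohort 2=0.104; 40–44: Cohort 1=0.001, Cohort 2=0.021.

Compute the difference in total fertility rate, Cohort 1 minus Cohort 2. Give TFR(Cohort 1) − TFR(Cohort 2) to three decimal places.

-0.535

Cohort 1:
  Sum of ASFRs = 0.272 + 0.346 + 0.218 + 0.086 + 0.017 + 0.001 = 0.940
  TFR = 5 × 0.940 = 4.7
Cohort 2:
  Sum of ASFRs = 0.087 + 0.211 + 0.365 + 0.259 + 0.104 + 0.021 = 1.047
  TFR = 5 × 1.047 = 5.235
Difference = 4.7 − 5.235 = -0.535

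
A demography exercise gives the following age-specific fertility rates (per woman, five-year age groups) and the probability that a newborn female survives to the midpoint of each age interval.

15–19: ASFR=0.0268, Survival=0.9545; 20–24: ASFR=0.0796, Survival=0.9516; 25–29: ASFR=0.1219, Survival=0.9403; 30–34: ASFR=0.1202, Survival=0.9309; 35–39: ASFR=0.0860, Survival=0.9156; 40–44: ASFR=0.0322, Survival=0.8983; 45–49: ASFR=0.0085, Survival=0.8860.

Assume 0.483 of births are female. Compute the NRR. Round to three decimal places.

1.070

Proportion female at birth = 0.483.
Weighting each age-specific rate by interval width and survival:
  15–19: 5 × 0.0268 × 0.9545 = 0.12790
  20–24: 5 × 0.0796 × 0.9516 = 0.37874
  25–29: 5 × 0.1219 × 0.9403 = 0.57311
  30–34: 5 × 0.1202 × 0.9309 = 0.55947
  35–39: 5 × 0.0860 × 0.9156 = 0.39371
  40–44: 5 × 0.0322 × 0.8983 = 0.14463
  45–49: 5 × 0.0085 × 0.8860 = 0.03766
Sum = 2.21522
NRR = 0.483 × 2.21522 = 1.06995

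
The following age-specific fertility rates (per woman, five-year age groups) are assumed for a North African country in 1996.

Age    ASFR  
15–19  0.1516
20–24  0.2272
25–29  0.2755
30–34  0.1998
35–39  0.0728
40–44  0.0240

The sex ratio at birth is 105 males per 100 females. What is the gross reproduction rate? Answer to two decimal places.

2.32

Proportion female at birth = 100 / (100 + 105) = 0.48780.
Sum of ASFRs = 0.1516 + 0.2272 + 0.2755 + 0.1998 + 0.0728 + 0.0240 = 0.9509
TFR = 5 × 0.9509 = 4.7545
GRR = 0.48780 × 4.7545 = 2.31925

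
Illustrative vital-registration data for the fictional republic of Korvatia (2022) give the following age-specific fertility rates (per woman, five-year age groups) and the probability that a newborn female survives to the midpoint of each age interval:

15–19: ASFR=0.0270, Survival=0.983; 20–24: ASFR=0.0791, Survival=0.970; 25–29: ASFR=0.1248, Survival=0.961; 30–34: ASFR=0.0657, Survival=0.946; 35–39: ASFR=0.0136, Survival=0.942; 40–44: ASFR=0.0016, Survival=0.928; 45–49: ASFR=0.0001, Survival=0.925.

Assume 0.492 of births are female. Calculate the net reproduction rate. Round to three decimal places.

Proportion female at birth = 0.492.
Each age group contributes 5 × ASFR × survival:
  15–19: 5 × 0.0270 × 0.983 = 0.13271
  20–24: 5 × 0.0791 × 0.970 = 0.38364
  25–29: 5 × 0.1248 × 0.961 = 0.59966
  30–34: 5 × 0.0657 × 0.946 = 0.31076
  35–39: 5 × 0.0136 × 0.942 = 0.06406
  40–44: 5 × 0.0016 × 0.928 = 0.00742
  45–49: 5 × 0.0001 × 0.925 = 0.00046
Sum = 1.49871
NRR = 0.492 × 1.49871 = 0.73737
NRR < 1, so the cohort does not fully replace itself.

0.737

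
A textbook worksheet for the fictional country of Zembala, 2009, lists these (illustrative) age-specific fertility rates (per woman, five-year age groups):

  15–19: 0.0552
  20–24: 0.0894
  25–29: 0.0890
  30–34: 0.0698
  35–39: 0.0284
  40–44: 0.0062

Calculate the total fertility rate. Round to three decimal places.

Sum of ASFRs = 0.0552 + 0.0894 + 0.0890 + 0.0698 + 0.0284 + 0.0062 = 0.3380
TFR = 5 × 0.3380 = 1.69

1.690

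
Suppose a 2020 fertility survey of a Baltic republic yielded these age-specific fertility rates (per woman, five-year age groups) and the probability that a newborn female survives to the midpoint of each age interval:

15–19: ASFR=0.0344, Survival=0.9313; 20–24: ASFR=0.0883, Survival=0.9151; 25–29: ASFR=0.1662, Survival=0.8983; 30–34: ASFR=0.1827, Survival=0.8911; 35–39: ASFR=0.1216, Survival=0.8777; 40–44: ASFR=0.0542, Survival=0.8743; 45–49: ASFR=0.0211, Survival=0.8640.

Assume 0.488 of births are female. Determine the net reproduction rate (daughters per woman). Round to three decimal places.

Proportion female at birth = 0.488.
Weighting each age-specific rate by interval width and survival:
  15–19: 5 × 0.0344 × 0.9313 = 0.16018
  20–24: 5 × 0.0883 × 0.9151 = 0.40402
  25–29: 5 × 0.1662 × 0.8983 = 0.74649
  30–34: 5 × 0.1827 × 0.8911 = 0.81402
  35–39: 5 × 0.1216 × 0.8777 = 0.53364
  40–44: 5 × 0.0542 × 0.8743 = 0.23694
  45–49: 5 × 0.0211 × 0.8640 = 0.09115
Sum = 2.98644
NRR = 0.488 × 2.98644 = 1.45738

1.457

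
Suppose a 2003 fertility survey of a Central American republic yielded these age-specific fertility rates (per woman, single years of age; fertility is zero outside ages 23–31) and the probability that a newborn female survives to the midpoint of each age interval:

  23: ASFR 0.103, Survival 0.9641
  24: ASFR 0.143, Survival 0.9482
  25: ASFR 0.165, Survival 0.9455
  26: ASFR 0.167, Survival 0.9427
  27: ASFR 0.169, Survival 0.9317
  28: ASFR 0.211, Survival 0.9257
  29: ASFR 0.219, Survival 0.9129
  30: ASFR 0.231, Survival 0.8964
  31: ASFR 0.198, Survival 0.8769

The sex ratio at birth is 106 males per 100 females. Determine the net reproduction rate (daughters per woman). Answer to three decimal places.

Proportion female at birth = 100 / (100 + 106) = 0.48544.
Each age group contributes 1 × ASFR × survival:
  23: 1 × 0.103 × 0.9641 = 0.09930
  24: 1 × 0.143 × 0.9482 = 0.13559
  25: 1 × 0.165 × 0.9455 = 0.15601
  26: 1 × 0.167 × 0.9427 = 0.15743
  27: 1 × 0.169 × 0.9317 = 0.15746
  28: 1 × 0.211 × 0.9257 = 0.19532
  29: 1 × 0.219 × 0.9129 = 0.19993
  30: 1 × 0.231 × 0.8964 = 0.20707
  31: 1 × 0.198 × 0.8769 = 0.17363
Sum = 1.48174
NRR = 0.48544 × 1.48174 = 0.71930

0.719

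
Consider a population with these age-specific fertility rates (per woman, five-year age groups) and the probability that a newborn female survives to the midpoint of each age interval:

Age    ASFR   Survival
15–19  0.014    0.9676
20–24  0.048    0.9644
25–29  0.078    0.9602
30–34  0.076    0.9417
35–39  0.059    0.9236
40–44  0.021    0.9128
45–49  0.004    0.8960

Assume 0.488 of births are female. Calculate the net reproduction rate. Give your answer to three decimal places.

Proportion female at birth = 0.488.
Weighting each age-specific rate by interval width and survival:
  15–19: 5 × 0.014 × 0.9676 = 0.06773
  20–24: 5 × 0.048 × 0.9644 = 0.23146
  25–29: 5 × 0.078 × 0.9602 = 0.37448
  30–34: 5 × 0.076 × 0.9417 = 0.35785
  35–39: 5 × 0.059 × 0.9236 = 0.27246
  40–44: 5 × 0.021 × 0.9128 = 0.09584
  45–49: 5 × 0.004 × 0.8960 = 0.01792
Sum = 1.41774
NRR = 0.488 × 1.41774 = 0.69186
NRR < 1, so the cohort does not fully replace itself.

0.692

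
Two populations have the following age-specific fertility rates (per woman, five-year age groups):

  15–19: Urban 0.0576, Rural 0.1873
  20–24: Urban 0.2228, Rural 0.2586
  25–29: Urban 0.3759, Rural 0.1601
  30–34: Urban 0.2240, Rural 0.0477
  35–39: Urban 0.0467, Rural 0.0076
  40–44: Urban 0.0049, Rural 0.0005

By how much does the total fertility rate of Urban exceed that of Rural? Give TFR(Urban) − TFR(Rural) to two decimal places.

1.35

Urban:
  Sum of ASFRs = 0.0576 + 0.2228 + 0.3759 + 0.2240 + 0.0467 + 0.0049 = 0.9319
  TFR = 5 × 0.9319 = 4.6595
Rural:
  Sum of ASFRs = 0.1873 + 0.2586 + 0.1601 + 0.0477 + 0.0076 + 0.0005 = 0.6618
  TFR = 5 × 0.6618 = 3.309
Difference = 4.6595 − 3.309 = 1.3505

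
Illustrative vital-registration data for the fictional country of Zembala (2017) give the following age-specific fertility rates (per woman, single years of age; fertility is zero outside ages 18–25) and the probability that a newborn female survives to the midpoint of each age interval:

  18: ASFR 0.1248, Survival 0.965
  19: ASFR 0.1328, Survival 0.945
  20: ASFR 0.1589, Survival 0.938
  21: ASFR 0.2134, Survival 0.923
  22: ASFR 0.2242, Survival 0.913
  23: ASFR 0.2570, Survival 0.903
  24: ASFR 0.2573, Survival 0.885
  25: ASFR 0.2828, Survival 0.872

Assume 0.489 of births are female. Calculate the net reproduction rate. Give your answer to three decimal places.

Proportion female at birth = 0.489.
Weighting each age-specific rate by interval width and survival:
  18: 1 × 0.1248 × 0.965 = 0.12043
  19: 1 × 0.1328 × 0.945 = 0.12550
  20: 1 × 0.1589 × 0.938 = 0.14905
  21: 1 × 0.2134 × 0.923 = 0.19697
  22: 1 × 0.2242 × 0.913 = 0.20469
  23: 1 × 0.2570 × 0.903 = 0.23207
  24: 1 × 0.2573 × 0.885 = 0.22771
  25: 1 × 0.2828 × 0.872 = 0.24660
Sum = 1.50302
NRR = 0.489 × 1.50302 = 0.73498

0.735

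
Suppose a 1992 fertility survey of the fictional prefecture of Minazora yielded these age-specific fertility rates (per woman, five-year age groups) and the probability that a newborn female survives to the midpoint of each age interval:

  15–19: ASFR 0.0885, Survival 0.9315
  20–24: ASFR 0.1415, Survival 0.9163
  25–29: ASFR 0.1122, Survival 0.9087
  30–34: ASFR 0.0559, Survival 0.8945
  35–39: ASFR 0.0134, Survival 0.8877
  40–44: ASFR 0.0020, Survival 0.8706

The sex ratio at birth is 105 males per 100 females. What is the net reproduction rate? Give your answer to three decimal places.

Proportion female at birth = 100 / (100 + 105) = 0.48780.
Survival-weighted fertility by age (5·fₓ·Sₓ):
  15–19: 5 × 0.0885 × 0.9315 = 0.41219
  20–24: 5 × 0.1415 × 0.9163 = 0.64828
  25–29: 5 × 0.1122 × 0.9087 = 0.50978
  30–34: 5 × 0.0559 × 0.8945 = 0.25001
  35–39: 5 × 0.0134 × 0.8877 = 0.05948
  40–44: 5 × 0.0020 × 0.8706 = 0.00871
Sum = 1.88845
NRR = 0.48780 × 1.88845 = 0.92119

0.921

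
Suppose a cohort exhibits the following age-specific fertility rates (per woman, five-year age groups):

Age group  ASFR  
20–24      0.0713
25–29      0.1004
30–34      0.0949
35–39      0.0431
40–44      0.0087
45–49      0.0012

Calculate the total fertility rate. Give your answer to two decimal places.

Sum of ASFRs = 0.0713 + 0.1004 + 0.0949 + 0.0431 + 0.0087 + 0.0012 = 0.3196
TFR = 5 × 0.3196 = 1.598

1.60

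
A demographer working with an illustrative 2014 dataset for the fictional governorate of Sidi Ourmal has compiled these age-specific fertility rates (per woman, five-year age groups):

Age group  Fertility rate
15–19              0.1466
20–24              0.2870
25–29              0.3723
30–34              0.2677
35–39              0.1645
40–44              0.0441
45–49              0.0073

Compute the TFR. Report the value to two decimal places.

6.45

Sum of ASFRs = 0.1466 + 0.2870 + 0.3723 + 0.2677 + 0.1645 + 0.0441 + 0.0073 = 1.2895
TFR = 5 × 1.2895 = 6.4475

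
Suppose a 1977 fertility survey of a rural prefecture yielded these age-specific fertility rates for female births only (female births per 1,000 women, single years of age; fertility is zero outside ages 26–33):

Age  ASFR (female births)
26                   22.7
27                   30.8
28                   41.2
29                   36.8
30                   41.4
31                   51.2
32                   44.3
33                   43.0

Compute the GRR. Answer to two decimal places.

0.31

Sum of female ASFRs = 22.7 + 30.8 + 41.2 + 36.8 + 41.4 + 51.2 + 44.3 + 43.0 = 311.4
GRR = 311.4 / 1000 = 0.3114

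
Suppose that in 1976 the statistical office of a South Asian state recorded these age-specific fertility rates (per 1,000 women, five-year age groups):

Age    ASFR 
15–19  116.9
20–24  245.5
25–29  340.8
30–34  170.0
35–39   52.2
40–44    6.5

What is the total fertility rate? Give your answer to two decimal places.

Sum of ASFRs = 116.9 + 245.5 + 340.8 + 170.0 + 52.2 + 6.5 = 931.9
TFR = 5 × 931.9 / 1000 = 4.6595

4.66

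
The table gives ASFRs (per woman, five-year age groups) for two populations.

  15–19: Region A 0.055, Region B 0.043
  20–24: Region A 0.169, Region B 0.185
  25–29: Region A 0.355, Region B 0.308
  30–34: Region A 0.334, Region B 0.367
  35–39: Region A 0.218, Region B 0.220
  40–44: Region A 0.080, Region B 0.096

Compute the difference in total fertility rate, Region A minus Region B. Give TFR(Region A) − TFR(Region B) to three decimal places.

Region A:
  Sum of ASFRs = 0.055 + 0.169 + 0.355 + 0.334 + 0.218 + 0.080 = 1.211
  TFR = 5 × 1.211 = 6.055
Region B:
  Sum of ASFRs = 0.043 + 0.185 + 0.308 + 0.367 + 0.220 + 0.096 = 1.219
  TFR = 5 × 1.219 = 6.095
Difference = 6.055 − 6.095 = -0.04

-0.040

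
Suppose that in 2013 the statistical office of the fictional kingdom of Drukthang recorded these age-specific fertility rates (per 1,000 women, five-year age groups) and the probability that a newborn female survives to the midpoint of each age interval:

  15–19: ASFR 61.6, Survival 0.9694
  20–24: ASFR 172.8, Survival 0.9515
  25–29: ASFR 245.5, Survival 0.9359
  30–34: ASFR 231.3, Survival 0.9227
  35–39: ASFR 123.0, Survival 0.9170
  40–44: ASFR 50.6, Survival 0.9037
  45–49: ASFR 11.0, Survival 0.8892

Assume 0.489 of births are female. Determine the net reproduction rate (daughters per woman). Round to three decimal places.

2.043

Proportion female at birth = 0.489.
Survival-weighted fertility by age (5·fₓ·Sₓ):
  15–19: 5 × 61.6/1000 × 0.9694 = 0.29858
  20–24: 5 × 172.8/1000 × 0.9515 = 0.82210
  25–29: 5 × 245.5/1000 × 0.9359 = 1.14882
  30–34: 5 × 231.3/1000 × 0.9227 = 1.06710
  35–39: 5 × 123.0/1000 × 0.9170 = 0.56396
  40–44: 5 × 50.6/1000 × 0.9037 = 0.22864
  45–49: 5 × 11.0/1000 × 0.8892 = 0.04891
Sum = 4.17811
NRR = 0.489 × 4.17811 = 2.04310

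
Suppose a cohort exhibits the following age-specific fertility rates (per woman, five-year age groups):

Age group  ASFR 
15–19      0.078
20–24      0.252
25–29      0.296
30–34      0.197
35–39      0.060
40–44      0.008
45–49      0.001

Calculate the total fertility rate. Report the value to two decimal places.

4.46

Sum of ASFRs = 0.078 + 0.252 + 0.296 + 0.197 + 0.060 + 0.008 + 0.001 = 0.892
TFR = 5 × 0.892 = 4.46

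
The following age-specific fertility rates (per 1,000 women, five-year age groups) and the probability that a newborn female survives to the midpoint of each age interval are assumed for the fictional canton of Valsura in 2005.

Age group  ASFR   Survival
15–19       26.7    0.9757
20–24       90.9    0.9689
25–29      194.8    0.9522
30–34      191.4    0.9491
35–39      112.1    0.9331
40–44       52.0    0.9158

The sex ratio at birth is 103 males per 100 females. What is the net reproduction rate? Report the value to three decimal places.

Proportion female at birth = 100 / (100 + 103) = 0.49261.
Survival-weighted fertility by age (5·fₓ·Sₓ):
  15–19: 5 × 26.7/1000 × 0.9757 = 0.13026
  20–24: 5 × 90.9/1000 × 0.9689 = 0.44037
  25–29: 5 × 194.8/1000 × 0.9522 = 0.92744
  30–34: 5 × 191.4/1000 × 0.9491 = 0.90829
  35–39: 5 × 112.1/1000 × 0.9331 = 0.52300
  40–44: 5 × 52.0/1000 × 0.9158 = 0.23811
Sum = 3.16747
NRR = 0.49261 × 3.16747 = 1.56033
With NRR above 1 the population is above replacement fertility.

1.560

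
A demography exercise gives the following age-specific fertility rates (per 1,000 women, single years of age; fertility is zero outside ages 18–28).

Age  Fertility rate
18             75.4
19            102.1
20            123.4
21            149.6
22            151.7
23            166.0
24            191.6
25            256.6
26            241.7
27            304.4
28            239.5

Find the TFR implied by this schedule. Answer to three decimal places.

2.002

Sum of ASFRs = 75.4 + 102.1 + 123.4 + 149.6 + 151.7 + 166.0 + 191.6 + 256.6 + 241.7 + 304.4 + 239.5 = 2002.0
TFR = 2002.0 / 1000 = 2.002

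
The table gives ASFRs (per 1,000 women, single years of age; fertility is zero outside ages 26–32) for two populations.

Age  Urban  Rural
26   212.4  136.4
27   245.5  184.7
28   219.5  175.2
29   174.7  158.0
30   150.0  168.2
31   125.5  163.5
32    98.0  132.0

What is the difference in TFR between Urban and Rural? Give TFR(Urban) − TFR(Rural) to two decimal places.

0.11

Urban:
  Sum of ASFRs = 212.4 + 245.5 + 219.5 + 174.7 + 150.0 + 125.5 + 98.0 = 1225.6
  TFR = 1225.6 / 1000 = 1.2256
Rural:
  Sum of ASFRs = 136.4 + 184.7 + 175.2 + 158.0 + 168.2 + 163.5 + 132.0 = 1118.0
  TFR = 1118.0 / 1000 = 1.118
Difference = 1.2256 − 1.118 = 0.1076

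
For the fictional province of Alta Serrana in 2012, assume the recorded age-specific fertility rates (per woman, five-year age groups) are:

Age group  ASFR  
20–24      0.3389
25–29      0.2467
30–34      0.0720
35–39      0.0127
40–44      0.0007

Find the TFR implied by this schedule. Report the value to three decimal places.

3.355

Sum of ASFRs = 0.3389 + 0.2467 + 0.0720 + 0.0127 + 0.0007 = 0.6710
TFR = 5 × 0.6710 = 3.355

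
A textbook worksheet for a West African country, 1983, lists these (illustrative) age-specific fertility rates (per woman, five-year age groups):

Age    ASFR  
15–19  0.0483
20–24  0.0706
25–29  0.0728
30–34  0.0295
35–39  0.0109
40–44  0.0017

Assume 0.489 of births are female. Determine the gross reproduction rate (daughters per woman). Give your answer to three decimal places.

0.572

Proportion female at birth = 0.489.
Sum of ASFRs = 0.0483 + 0.0706 + 0.0728 + 0.0295 + 0.0109 + 0.0017 = 0.2338
TFR = 5 × 0.2338 = 1.169
GRR = 0.489 × 1.169 = 0.57164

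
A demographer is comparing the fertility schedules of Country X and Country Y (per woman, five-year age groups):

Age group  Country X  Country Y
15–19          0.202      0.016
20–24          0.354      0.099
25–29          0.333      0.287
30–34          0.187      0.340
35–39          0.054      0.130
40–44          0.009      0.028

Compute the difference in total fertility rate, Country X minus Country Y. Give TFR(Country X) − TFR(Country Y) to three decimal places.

1.195

Country X:
  Sum of ASFRs = 0.202 + 0.354 + 0.333 + 0.187 + 0.054 + 0.009 = 1.139
  TFR = 5 × 1.139 = 5.695
Country Y:
  Sum of ASFRs = 0.016 + 0.099 + 0.287 + 0.340 + 0.130 + 0.028 = 0.900
  TFR = 5 × 0.900 = 4.5
Difference = 5.695 − 4.5 = 1.195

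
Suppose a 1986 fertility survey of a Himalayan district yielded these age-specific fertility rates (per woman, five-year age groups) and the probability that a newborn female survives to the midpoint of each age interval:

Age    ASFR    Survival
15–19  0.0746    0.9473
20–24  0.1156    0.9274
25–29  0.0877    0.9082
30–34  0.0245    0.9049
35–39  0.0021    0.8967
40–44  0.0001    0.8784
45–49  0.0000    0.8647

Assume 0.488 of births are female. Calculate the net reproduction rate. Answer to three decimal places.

Proportion female at birth = 0.488.
Per-age-group product (5 × ASFR × survival probability):
  15–19: 5 × 0.0746 × 0.9473 = 0.35334
  20–24: 5 × 0.1156 × 0.9274 = 0.53604
  25–29: 5 × 0.0877 × 0.9082 = 0.39825
  30–34: 5 × 0.0245 × 0.9049 = 0.11085
  35–39: 5 × 0.0021 × 0.8967 = 0.00942
  40–44: 5 × 0.0001 × 0.8784 = 0.00044
  45–49: 5 × 0.0000 × 0.8647 = 0.00000
Sum = 1.40834
NRR = 0.488 × 1.40834 = 0.68727
With NRR below 1 the population is below replacement fertility.

0.687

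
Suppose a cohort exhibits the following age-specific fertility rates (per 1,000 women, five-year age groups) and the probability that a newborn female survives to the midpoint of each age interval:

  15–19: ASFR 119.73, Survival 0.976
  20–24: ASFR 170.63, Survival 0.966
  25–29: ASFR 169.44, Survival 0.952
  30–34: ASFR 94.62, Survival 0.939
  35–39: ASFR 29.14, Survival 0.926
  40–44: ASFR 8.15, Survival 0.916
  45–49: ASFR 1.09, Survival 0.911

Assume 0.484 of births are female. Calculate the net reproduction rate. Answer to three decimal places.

1.373

Proportion female at birth = 0.484.
Each age group contributes 5 × ASFR × survival:
  15–19: 5 × 119.73/1000 × 0.976 = 0.58428
  20–24: 5 × 170.63/1000 × 0.966 = 0.82414
  25–29: 5 × 169.44/1000 × 0.952 = 0.80653
  30–34: 5 × 94.62/1000 × 0.939 = 0.44424
  35–39: 5 × 29.14/1000 × 0.926 = 0.13492
  40–44: 5 × 8.15/1000 × 0.916 = 0.03733
  45–49: 5 × 1.09/1000 × 0.911 = 0.00496
Sum = 2.83640
NRR = 0.484 × 2.83640 = 1.37282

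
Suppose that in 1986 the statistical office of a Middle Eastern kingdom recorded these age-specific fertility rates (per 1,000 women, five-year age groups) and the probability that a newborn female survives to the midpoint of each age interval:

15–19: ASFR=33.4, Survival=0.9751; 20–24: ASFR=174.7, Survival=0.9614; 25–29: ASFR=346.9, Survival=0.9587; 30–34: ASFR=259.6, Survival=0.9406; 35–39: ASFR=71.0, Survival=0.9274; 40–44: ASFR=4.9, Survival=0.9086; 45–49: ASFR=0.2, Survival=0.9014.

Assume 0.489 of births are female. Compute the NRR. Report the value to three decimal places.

2.073

Proportion female at birth = 0.489.
Weighting each age-specific rate by interval width and survival:
  15–19: 5 × 33.4/1000 × 0.9751 = 0.16284
  20–24: 5 × 174.7/1000 × 0.9614 = 0.83978
  25–29: 5 × 346.9/1000 × 0.9587 = 1.66287
  30–34: 5 × 259.6/1000 × 0.9406 = 1.22090
  35–39: 5 × 71.0/1000 × 0.9274 = 0.32923
  40–44: 5 × 4.9/1000 × 0.9086 = 0.02226
  45–49: 5 × 0.2/1000 × 0.9014 = 0.00090
Sum = 4.23878
NRR = 0.489 × 4.23878 = 2.07276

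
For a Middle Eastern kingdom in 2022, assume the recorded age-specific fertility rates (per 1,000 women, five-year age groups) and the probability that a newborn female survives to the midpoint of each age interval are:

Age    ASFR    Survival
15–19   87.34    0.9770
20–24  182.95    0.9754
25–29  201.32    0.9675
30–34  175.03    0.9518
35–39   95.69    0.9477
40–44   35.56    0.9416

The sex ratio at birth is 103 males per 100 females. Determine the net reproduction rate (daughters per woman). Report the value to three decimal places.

Proportion female at birth = 100 / (100 + 103) = 0.49261.
Weighting each age-specific rate by interval width and survival:
  15–19: 5 × 87.34/1000 × 0.9770 = 0.42666
  20–24: 5 × 182.95/1000 × 0.9754 = 0.89225
  25–29: 5 × 201.32/1000 × 0.9675 = 0.97389
  30–34: 5 × 175.03/1000 × 0.9518 = 0.83297
  35–39: 5 × 95.69/1000 × 0.9477 = 0.45343
  40–44: 5 × 35.56/1000 × 0.9416 = 0.16742
Sum = 3.74662
NRR = 0.49261 × 3.74662 = 1.84562
An NRR exceeding 1 indicates intrinsic growth under these rates.

1.846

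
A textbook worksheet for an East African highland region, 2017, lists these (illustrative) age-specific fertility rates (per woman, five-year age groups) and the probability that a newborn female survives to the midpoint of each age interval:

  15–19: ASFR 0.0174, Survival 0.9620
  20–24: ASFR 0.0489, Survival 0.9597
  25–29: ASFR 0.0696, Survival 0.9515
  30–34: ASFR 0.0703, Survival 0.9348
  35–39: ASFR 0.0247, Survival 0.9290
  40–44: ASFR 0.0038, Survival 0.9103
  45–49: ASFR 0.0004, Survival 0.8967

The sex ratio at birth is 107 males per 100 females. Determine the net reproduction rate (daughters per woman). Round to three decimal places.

0.537

Proportion female at birth = 100 / (100 + 107) = 0.48309.
Per-age-group product (5 × ASFR × survival probability):
  15–19: 5 × 0.0174 × 0.9620 = 0.08369
  20–24: 5 × 0.0489 × 0.9597 = 0.23465
  25–29: 5 × 0.0696 × 0.9515 = 0.33112
  30–34: 5 × 0.0703 × 0.9348 = 0.32858
  35–39: 5 × 0.0247 × 0.9290 = 0.11473
  40–44: 5 × 0.0038 × 0.9103 = 0.01730
  45–49: 5 × 0.0004 × 0.8967 = 0.00179
Sum = 1.11186
NRR = 0.48309 × 1.11186 = 0.53713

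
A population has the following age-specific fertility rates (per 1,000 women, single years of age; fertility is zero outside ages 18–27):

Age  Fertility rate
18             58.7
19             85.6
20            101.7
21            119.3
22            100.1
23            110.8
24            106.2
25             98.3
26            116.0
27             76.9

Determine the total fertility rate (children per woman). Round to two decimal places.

Sum of ASFRs = 58.7 + 85.6 + 101.7 + 119.3 + 100.1 + 110.8 + 106.2 + 98.3 + 116.0 + 76.9 = 973.6
TFR = 973.6 / 1000 = 0.9736

0.97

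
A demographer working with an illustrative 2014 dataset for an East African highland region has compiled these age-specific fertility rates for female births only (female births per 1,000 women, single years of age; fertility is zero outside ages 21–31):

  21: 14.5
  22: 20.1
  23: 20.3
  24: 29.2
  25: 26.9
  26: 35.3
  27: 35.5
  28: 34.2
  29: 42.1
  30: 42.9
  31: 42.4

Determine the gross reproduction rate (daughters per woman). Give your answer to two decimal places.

Sum of female ASFRs = 14.5 + 20.1 + 20.3 + 29.2 + 26.9 + 35.3 + 35.5 + 34.2 + 42.1 + 42.9 + 42.4 = 343.4
GRR = 343.4 / 1000 = 0.3434

0.34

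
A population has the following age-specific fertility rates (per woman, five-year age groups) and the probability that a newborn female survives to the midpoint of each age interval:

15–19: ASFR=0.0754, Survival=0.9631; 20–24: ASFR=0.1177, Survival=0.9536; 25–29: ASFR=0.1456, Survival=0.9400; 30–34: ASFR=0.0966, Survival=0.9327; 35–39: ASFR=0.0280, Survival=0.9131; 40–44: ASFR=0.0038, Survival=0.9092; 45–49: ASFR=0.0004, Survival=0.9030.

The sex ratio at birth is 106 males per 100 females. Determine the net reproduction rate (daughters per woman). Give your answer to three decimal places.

1.071

Proportion female at birth = 100 / (100 + 106) = 0.48544.
Each age group contributes 5 × ASFR × survival:
  15–19: 5 × 0.0754 × 0.9631 = 0.36309
  20–24: 5 × 0.1177 × 0.9536 = 0.56119
  25–29: 5 × 0.1456 × 0.9400 = 0.68432
  30–34: 5 × 0.0966 × 0.9327 = 0.45049
  35–39: 5 × 0.0280 × 0.9131 = 0.12783
  40–44: 5 × 0.0038 × 0.9092 = 0.01727
  45–49: 5 × 0.0004 × 0.9030 = 0.00181
Sum = 2.20600
NRR = 0.48544 × 2.20600 = 1.07088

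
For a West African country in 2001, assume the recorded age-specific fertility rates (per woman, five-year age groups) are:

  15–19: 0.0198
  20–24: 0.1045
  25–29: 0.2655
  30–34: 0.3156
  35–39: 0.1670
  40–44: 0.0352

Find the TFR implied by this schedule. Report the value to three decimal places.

Sum of ASFRs = 0.0198 + 0.1045 + 0.2655 + 0.3156 + 0.1670 + 0.0352 = 0.9076
TFR = 5 × 0.9076 = 4.538

4.538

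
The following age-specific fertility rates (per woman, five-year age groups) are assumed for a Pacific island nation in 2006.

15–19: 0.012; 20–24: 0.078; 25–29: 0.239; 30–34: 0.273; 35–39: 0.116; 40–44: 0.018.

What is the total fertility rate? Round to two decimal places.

3.68

Sum of ASFRs = 0.012 + 0.078 + 0.239 + 0.273 + 0.116 + 0.018 = 0.736
TFR = 5 × 0.736 = 3.68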